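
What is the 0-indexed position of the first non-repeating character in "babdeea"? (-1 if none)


Input: babdeea
Character frequencies:
  'a': 2
  'b': 2
  'd': 1
  'e': 2
Scanning left to right for freq == 1:
  Position 0 ('b'): freq=2, skip
  Position 1 ('a'): freq=2, skip
  Position 2 ('b'): freq=2, skip
  Position 3 ('d'): unique! => answer = 3

3


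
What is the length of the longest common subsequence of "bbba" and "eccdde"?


LCS of "bbba" and "eccdde"
DP table:
           e    c    c    d    d    e
      0    0    0    0    0    0    0
  b   0    0    0    0    0    0    0
  b   0    0    0    0    0    0    0
  b   0    0    0    0    0    0    0
  a   0    0    0    0    0    0    0
LCS length = dp[4][6] = 0

0


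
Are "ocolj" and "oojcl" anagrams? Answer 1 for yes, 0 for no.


Strings: "ocolj", "oojcl"
Sorted first:  cjloo
Sorted second: cjloo
Sorted forms match => anagrams

1


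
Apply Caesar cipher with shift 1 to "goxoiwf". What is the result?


Caesar cipher: shift "goxoiwf" by 1
  'g' (pos 6) + 1 = pos 7 = 'h'
  'o' (pos 14) + 1 = pos 15 = 'p'
  'x' (pos 23) + 1 = pos 24 = 'y'
  'o' (pos 14) + 1 = pos 15 = 'p'
  'i' (pos 8) + 1 = pos 9 = 'j'
  'w' (pos 22) + 1 = pos 23 = 'x'
  'f' (pos 5) + 1 = pos 6 = 'g'
Result: hpypjxg

hpypjxg


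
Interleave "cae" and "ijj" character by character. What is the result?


Interleaving "cae" and "ijj":
  Position 0: 'c' from first, 'i' from second => "ci"
  Position 1: 'a' from first, 'j' from second => "aj"
  Position 2: 'e' from first, 'j' from second => "ej"
Result: ciajej

ciajej


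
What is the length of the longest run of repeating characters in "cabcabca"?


Input: "cabcabca"
Scanning for longest run:
  Position 1 ('a'): new char, reset run to 1
  Position 2 ('b'): new char, reset run to 1
  Position 3 ('c'): new char, reset run to 1
  Position 4 ('a'): new char, reset run to 1
  Position 5 ('b'): new char, reset run to 1
  Position 6 ('c'): new char, reset run to 1
  Position 7 ('a'): new char, reset run to 1
Longest run: 'c' with length 1

1


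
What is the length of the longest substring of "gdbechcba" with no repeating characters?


Input: "gdbechcba"
Sliding window (track last position of each char):
  Position 0 ('g'): window [0,0] length 1 -- new best
  Position 1 ('d'): window [0,1] length 2 -- new best
  Position 2 ('b'): window [0,2] length 3 -- new best
  Position 3 ('e'): window [0,3] length 4 -- new best
  Position 4 ('c'): window [0,4] length 5 -- new best
  Position 5 ('h'): window [0,5] length 6 -- new best
  Position 6 ('c'): repeat (last at 4), move window start to 5
  Position 6 ('c'): window [5,6] length 2
  Position 7 ('b'): window [5,7] length 3
  Position 8 ('a'): window [5,8] length 4
Longest substring with no repeats: "gdbech" with length 6

6


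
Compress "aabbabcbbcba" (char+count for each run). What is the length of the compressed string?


Input: aabbabcbbcba
Runs:
  'a' x 2 => "a2"
  'b' x 2 => "b2"
  'a' x 1 => "a1"
  'b' x 1 => "b1"
  'c' x 1 => "c1"
  'b' x 2 => "b2"
  'c' x 1 => "c1"
  'b' x 1 => "b1"
  'a' x 1 => "a1"
Compressed: "a2b2a1b1c1b2c1b1a1"
Compressed length: 18

18


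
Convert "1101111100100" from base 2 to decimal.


Input: "1101111100100" in base 2
Positional expansion:
  Digit '1' (value 1) x 2^12 = 4096
  Digit '1' (value 1) x 2^11 = 2048
  Digit '0' (value 0) x 2^10 = 0
  Digit '1' (value 1) x 2^9 = 512
  Digit '1' (value 1) x 2^8 = 256
  Digit '1' (value 1) x 2^7 = 128
  Digit '1' (value 1) x 2^6 = 64
  Digit '1' (value 1) x 2^5 = 32
  Digit '0' (value 0) x 2^4 = 0
  Digit '0' (value 0) x 2^3 = 0
  Digit '1' (value 1) x 2^2 = 4
  Digit '0' (value 0) x 2^1 = 0
  Digit '0' (value 0) x 2^0 = 0
Sum = 7140

7140


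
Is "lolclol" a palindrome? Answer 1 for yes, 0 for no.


Input: lolclol
Reversed: lolclol
  Compare pos 0 ('l') with pos 6 ('l'): match
  Compare pos 1 ('o') with pos 5 ('o'): match
  Compare pos 2 ('l') with pos 4 ('l'): match
Result: palindrome

1


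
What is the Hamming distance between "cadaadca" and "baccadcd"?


Comparing "cadaadca" and "baccadcd" position by position:
  Position 0: 'c' vs 'b' => differ
  Position 1: 'a' vs 'a' => same
  Position 2: 'd' vs 'c' => differ
  Position 3: 'a' vs 'c' => differ
  Position 4: 'a' vs 'a' => same
  Position 5: 'd' vs 'd' => same
  Position 6: 'c' vs 'c' => same
  Position 7: 'a' vs 'd' => differ
Total differences (Hamming distance): 4

4


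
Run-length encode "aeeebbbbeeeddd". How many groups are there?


Input: aeeebbbbeeeddd
Scanning for consecutive runs:
  Group 1: 'a' x 1 (positions 0-0)
  Group 2: 'e' x 3 (positions 1-3)
  Group 3: 'b' x 4 (positions 4-7)
  Group 4: 'e' x 3 (positions 8-10)
  Group 5: 'd' x 3 (positions 11-13)
Total groups: 5

5


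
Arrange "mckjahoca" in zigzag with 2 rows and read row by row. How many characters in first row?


Zigzag "mckjahoca" into 2 rows:
Placing characters:
  'm' => row 0
  'c' => row 1
  'k' => row 0
  'j' => row 1
  'a' => row 0
  'h' => row 1
  'o' => row 0
  'c' => row 1
  'a' => row 0
Rows:
  Row 0: "mkaoa"
  Row 1: "cjhc"
First row length: 5

5


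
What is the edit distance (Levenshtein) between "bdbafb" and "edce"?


Computing edit distance: "bdbafb" -> "edce"
DP table:
           e    d    c    e
      0    1    2    3    4
  b   1    1    2    3    4
  d   2    2    1    2    3
  b   3    3    2    2    3
  a   4    4    3    3    3
  f   5    5    4    4    4
  b   6    6    5    5    5
Edit distance = dp[6][4] = 5

5


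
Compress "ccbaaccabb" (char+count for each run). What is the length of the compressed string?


Input: ccbaaccabb
Runs:
  'c' x 2 => "c2"
  'b' x 1 => "b1"
  'a' x 2 => "a2"
  'c' x 2 => "c2"
  'a' x 1 => "a1"
  'b' x 2 => "b2"
Compressed: "c2b1a2c2a1b2"
Compressed length: 12

12


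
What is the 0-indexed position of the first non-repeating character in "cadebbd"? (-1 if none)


Input: cadebbd
Character frequencies:
  'a': 1
  'b': 2
  'c': 1
  'd': 2
  'e': 1
Scanning left to right for freq == 1:
  Position 0 ('c'): unique! => answer = 0

0


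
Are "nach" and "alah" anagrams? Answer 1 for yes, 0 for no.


Strings: "nach", "alah"
Sorted first:  achn
Sorted second: aahl
Differ at position 1: 'c' vs 'a' => not anagrams

0


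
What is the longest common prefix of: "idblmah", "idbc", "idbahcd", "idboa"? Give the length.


Words: idblmah, idbc, idbahcd, idboa
  Position 0: all 'i' => match
  Position 1: all 'd' => match
  Position 2: all 'b' => match
  Position 3: ('l', 'c', 'a', 'o') => mismatch, stop
LCP = "idb" (length 3)

3


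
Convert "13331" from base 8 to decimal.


Input: "13331" in base 8
Positional expansion:
  Digit '1' (value 1) x 8^4 = 4096
  Digit '3' (value 3) x 8^3 = 1536
  Digit '3' (value 3) x 8^2 = 192
  Digit '3' (value 3) x 8^1 = 24
  Digit '1' (value 1) x 8^0 = 1
Sum = 5849

5849


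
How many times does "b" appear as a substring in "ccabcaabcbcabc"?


Searching for "b" in "ccabcaabcbcabc"
Scanning each position:
  Position 0: "c" => no
  Position 1: "c" => no
  Position 2: "a" => no
  Position 3: "b" => MATCH
  Position 4: "c" => no
  Position 5: "a" => no
  Position 6: "a" => no
  Position 7: "b" => MATCH
  Position 8: "c" => no
  Position 9: "b" => MATCH
  Position 10: "c" => no
  Position 11: "a" => no
  Position 12: "b" => MATCH
  Position 13: "c" => no
Total occurrences: 4

4


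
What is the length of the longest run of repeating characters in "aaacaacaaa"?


Input: "aaacaacaaa"
Scanning for longest run:
  Position 1 ('a'): continues run of 'a', length=2
  Position 2 ('a'): continues run of 'a', length=3
  Position 3 ('c'): new char, reset run to 1
  Position 4 ('a'): new char, reset run to 1
  Position 5 ('a'): continues run of 'a', length=2
  Position 6 ('c'): new char, reset run to 1
  Position 7 ('a'): new char, reset run to 1
  Position 8 ('a'): continues run of 'a', length=2
  Position 9 ('a'): continues run of 'a', length=3
Longest run: 'a' with length 3

3


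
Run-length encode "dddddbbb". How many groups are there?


Input: dddddbbb
Scanning for consecutive runs:
  Group 1: 'd' x 5 (positions 0-4)
  Group 2: 'b' x 3 (positions 5-7)
Total groups: 2

2


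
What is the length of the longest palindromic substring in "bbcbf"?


Input: "bbcbf"
Checking substrings for palindromes:
  [1:4] "bcb" (len 3) => palindrome
  [0:2] "bb" (len 2) => palindrome
Longest palindromic substring: "bcb" with length 3

3


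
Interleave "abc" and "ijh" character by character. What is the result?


Interleaving "abc" and "ijh":
  Position 0: 'a' from first, 'i' from second => "ai"
  Position 1: 'b' from first, 'j' from second => "bj"
  Position 2: 'c' from first, 'h' from second => "ch"
Result: aibjch

aibjch


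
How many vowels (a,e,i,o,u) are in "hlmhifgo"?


Input: hlmhifgo
Checking each character:
  'h' at position 0: consonant
  'l' at position 1: consonant
  'm' at position 2: consonant
  'h' at position 3: consonant
  'i' at position 4: vowel (running total: 1)
  'f' at position 5: consonant
  'g' at position 6: consonant
  'o' at position 7: vowel (running total: 2)
Total vowels: 2

2


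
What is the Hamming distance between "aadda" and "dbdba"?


Comparing "aadda" and "dbdba" position by position:
  Position 0: 'a' vs 'd' => differ
  Position 1: 'a' vs 'b' => differ
  Position 2: 'd' vs 'd' => same
  Position 3: 'd' vs 'b' => differ
  Position 4: 'a' vs 'a' => same
Total differences (Hamming distance): 3

3


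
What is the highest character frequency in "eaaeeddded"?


Input: eaaeeddded
Character counts:
  'a': 2
  'd': 4
  'e': 4
Maximum frequency: 4

4


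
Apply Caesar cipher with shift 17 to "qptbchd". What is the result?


Caesar cipher: shift "qptbchd" by 17
  'q' (pos 16) + 17 = pos 7 = 'h'
  'p' (pos 15) + 17 = pos 6 = 'g'
  't' (pos 19) + 17 = pos 10 = 'k'
  'b' (pos 1) + 17 = pos 18 = 's'
  'c' (pos 2) + 17 = pos 19 = 't'
  'h' (pos 7) + 17 = pos 24 = 'y'
  'd' (pos 3) + 17 = pos 20 = 'u'
Result: hgkstyu

hgkstyu


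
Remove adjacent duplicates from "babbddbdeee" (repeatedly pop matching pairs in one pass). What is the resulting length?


Input: babbddbdeee
Stack-based adjacent duplicate removal:
  Read 'b': push. Stack: b
  Read 'a': push. Stack: ba
  Read 'b': push. Stack: bab
  Read 'b': matches stack top 'b' => pop. Stack: ba
  Read 'd': push. Stack: bad
  Read 'd': matches stack top 'd' => pop. Stack: ba
  Read 'b': push. Stack: bab
  Read 'd': push. Stack: babd
  Read 'e': push. Stack: babde
  Read 'e': matches stack top 'e' => pop. Stack: babd
  Read 'e': push. Stack: babde
Final stack: "babde" (length 5)

5


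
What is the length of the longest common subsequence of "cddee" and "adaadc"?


LCS of "cddee" and "adaadc"
DP table:
           a    d    a    a    d    c
      0    0    0    0    0    0    0
  c   0    0    0    0    0    0    1
  d   0    0    1    1    1    1    1
  d   0    0    1    1    1    2    2
  e   0    0    1    1    1    2    2
  e   0    0    1    1    1    2    2
LCS length = dp[5][6] = 2

2


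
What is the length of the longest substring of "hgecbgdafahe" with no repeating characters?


Input: "hgecbgdafahe"
Sliding window (track last position of each char):
  Position 0 ('h'): window [0,0] length 1 -- new best
  Position 1 ('g'): window [0,1] length 2 -- new best
  Position 2 ('e'): window [0,2] length 3 -- new best
  Position 3 ('c'): window [0,3] length 4 -- new best
  Position 4 ('b'): window [0,4] length 5 -- new best
  Position 5 ('g'): repeat (last at 1), move window start to 2
  Position 5 ('g'): window [2,5] length 4
  Position 6 ('d'): window [2,6] length 5
  Position 7 ('a'): window [2,7] length 6 -- new best
  Position 8 ('f'): window [2,8] length 7 -- new best
  Position 9 ('a'): repeat (last at 7), move window start to 8
  Position 9 ('a'): window [8,9] length 2
  Position 10 ('h'): window [8,10] length 3
  Position 11 ('e'): window [8,11] length 4
Longest substring with no repeats: "ecbgdaf" with length 7

7


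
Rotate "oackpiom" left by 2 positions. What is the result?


Input: "oackpiom", rotate left by 2
First 2 characters: "oa"
Remaining characters: "ckpiom"
Concatenate remaining + first: "ckpiom" + "oa" = "ckpiomoa"

ckpiomoa


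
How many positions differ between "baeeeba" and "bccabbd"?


Comparing "baeeeba" and "bccabbd" position by position:
  Position 0: 'b' vs 'b' => same
  Position 1: 'a' vs 'c' => DIFFER
  Position 2: 'e' vs 'c' => DIFFER
  Position 3: 'e' vs 'a' => DIFFER
  Position 4: 'e' vs 'b' => DIFFER
  Position 5: 'b' vs 'b' => same
  Position 6: 'a' vs 'd' => DIFFER
Positions that differ: 5

5


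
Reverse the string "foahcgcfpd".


Input: foahcgcfpd
Reading characters right to left:
  Position 9: 'd'
  Position 8: 'p'
  Position 7: 'f'
  Position 6: 'c'
  Position 5: 'g'
  Position 4: 'c'
  Position 3: 'h'
  Position 2: 'a'
  Position 1: 'o'
  Position 0: 'f'
Reversed: dpfcgchaof

dpfcgchaof


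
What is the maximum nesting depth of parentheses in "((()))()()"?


Input: "((()))()()"
Tracking depth:
  Position 0 '(': depth becomes 1
  Position 1 '(': depth becomes 2
  Position 2 '(': depth becomes 3
  Position 3 ')': depth becomes 2
  Position 4 ')': depth becomes 1
  Position 5 ')': depth becomes 0
  Position 6 '(': depth becomes 1
  Position 7 ')': depth becomes 0
  Position 8 '(': depth becomes 1
  Position 9 ')': depth becomes 0
Maximum depth reached: 3

3


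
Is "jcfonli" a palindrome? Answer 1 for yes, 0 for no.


Input: jcfonli
Reversed: ilnofcj
  Compare pos 0 ('j') with pos 6 ('i'): MISMATCH
  Compare pos 1 ('c') with pos 5 ('l'): MISMATCH
  Compare pos 2 ('f') with pos 4 ('n'): MISMATCH
Result: not a palindrome

0


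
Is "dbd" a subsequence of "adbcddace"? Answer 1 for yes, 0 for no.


Check if "dbd" is a subsequence of "adbcddace"
Greedy scan:
  Position 0 ('a'): no match needed
  Position 1 ('d'): matches sub[0] = 'd'
  Position 2 ('b'): matches sub[1] = 'b'
  Position 3 ('c'): no match needed
  Position 4 ('d'): matches sub[2] = 'd'
  Position 5 ('d'): no match needed
  Position 6 ('a'): no match needed
  Position 7 ('c'): no match needed
  Position 8 ('e'): no match needed
All 3 characters matched => is a subsequence

1


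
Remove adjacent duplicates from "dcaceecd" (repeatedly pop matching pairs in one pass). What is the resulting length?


Input: dcaceecd
Stack-based adjacent duplicate removal:
  Read 'd': push. Stack: d
  Read 'c': push. Stack: dc
  Read 'a': push. Stack: dca
  Read 'c': push. Stack: dcac
  Read 'e': push. Stack: dcace
  Read 'e': matches stack top 'e' => pop. Stack: dcac
  Read 'c': matches stack top 'c' => pop. Stack: dca
  Read 'd': push. Stack: dcad
Final stack: "dcad" (length 4)

4


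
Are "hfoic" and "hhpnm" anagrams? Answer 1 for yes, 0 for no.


Strings: "hfoic", "hhpnm"
Sorted first:  cfhio
Sorted second: hhmnp
Differ at position 0: 'c' vs 'h' => not anagrams

0


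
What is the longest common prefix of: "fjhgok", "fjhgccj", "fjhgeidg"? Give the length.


Words: fjhgok, fjhgccj, fjhgeidg
  Position 0: all 'f' => match
  Position 1: all 'j' => match
  Position 2: all 'h' => match
  Position 3: all 'g' => match
  Position 4: ('o', 'c', 'e') => mismatch, stop
LCP = "fjhg" (length 4)

4


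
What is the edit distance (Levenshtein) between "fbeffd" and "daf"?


Computing edit distance: "fbeffd" -> "daf"
DP table:
           d    a    f
      0    1    2    3
  f   1    1    2    2
  b   2    2    2    3
  e   3    3    3    3
  f   4    4    4    3
  f   5    5    5    4
  d   6    5    6    5
Edit distance = dp[6][3] = 5

5


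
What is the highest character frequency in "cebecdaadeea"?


Input: cebecdaadeea
Character counts:
  'a': 3
  'b': 1
  'c': 2
  'd': 2
  'e': 4
Maximum frequency: 4

4


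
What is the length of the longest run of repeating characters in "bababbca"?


Input: "bababbca"
Scanning for longest run:
  Position 1 ('a'): new char, reset run to 1
  Position 2 ('b'): new char, reset run to 1
  Position 3 ('a'): new char, reset run to 1
  Position 4 ('b'): new char, reset run to 1
  Position 5 ('b'): continues run of 'b', length=2
  Position 6 ('c'): new char, reset run to 1
  Position 7 ('a'): new char, reset run to 1
Longest run: 'b' with length 2

2


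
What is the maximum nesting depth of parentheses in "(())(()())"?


Input: "(())(()())"
Tracking depth:
  Position 0 '(': depth becomes 1
  Position 1 '(': depth becomes 2
  Position 2 ')': depth becomes 1
  Position 3 ')': depth becomes 0
  Position 4 '(': depth becomes 1
  Position 5 '(': depth becomes 2
  Position 6 ')': depth becomes 1
  Position 7 '(': depth becomes 2
  Position 8 ')': depth becomes 1
  Position 9 ')': depth becomes 0
Maximum depth reached: 2

2


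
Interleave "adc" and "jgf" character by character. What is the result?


Interleaving "adc" and "jgf":
  Position 0: 'a' from first, 'j' from second => "aj"
  Position 1: 'd' from first, 'g' from second => "dg"
  Position 2: 'c' from first, 'f' from second => "cf"
Result: ajdgcf

ajdgcf


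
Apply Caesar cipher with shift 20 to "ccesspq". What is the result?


Caesar cipher: shift "ccesspq" by 20
  'c' (pos 2) + 20 = pos 22 = 'w'
  'c' (pos 2) + 20 = pos 22 = 'w'
  'e' (pos 4) + 20 = pos 24 = 'y'
  's' (pos 18) + 20 = pos 12 = 'm'
  's' (pos 18) + 20 = pos 12 = 'm'
  'p' (pos 15) + 20 = pos 9 = 'j'
  'q' (pos 16) + 20 = pos 10 = 'k'
Result: wwymmjk

wwymmjk


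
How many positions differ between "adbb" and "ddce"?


Comparing "adbb" and "ddce" position by position:
  Position 0: 'a' vs 'd' => DIFFER
  Position 1: 'd' vs 'd' => same
  Position 2: 'b' vs 'c' => DIFFER
  Position 3: 'b' vs 'e' => DIFFER
Positions that differ: 3

3


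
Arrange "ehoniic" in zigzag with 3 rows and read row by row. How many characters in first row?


Zigzag "ehoniic" into 3 rows:
Placing characters:
  'e' => row 0
  'h' => row 1
  'o' => row 2
  'n' => row 1
  'i' => row 0
  'i' => row 1
  'c' => row 2
Rows:
  Row 0: "ei"
  Row 1: "hni"
  Row 2: "oc"
First row length: 2

2


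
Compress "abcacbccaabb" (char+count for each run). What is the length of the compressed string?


Input: abcacbccaabb
Runs:
  'a' x 1 => "a1"
  'b' x 1 => "b1"
  'c' x 1 => "c1"
  'a' x 1 => "a1"
  'c' x 1 => "c1"
  'b' x 1 => "b1"
  'c' x 2 => "c2"
  'a' x 2 => "a2"
  'b' x 2 => "b2"
Compressed: "a1b1c1a1c1b1c2a2b2"
Compressed length: 18

18


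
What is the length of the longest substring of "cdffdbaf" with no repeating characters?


Input: "cdffdbaf"
Sliding window (track last position of each char):
  Position 0 ('c'): window [0,0] length 1 -- new best
  Position 1 ('d'): window [0,1] length 2 -- new best
  Position 2 ('f'): window [0,2] length 3 -- new best
  Position 3 ('f'): repeat (last at 2), move window start to 3
  Position 3 ('f'): window [3,3] length 1
  Position 4 ('d'): window [3,4] length 2
  Position 5 ('b'): window [3,5] length 3
  Position 6 ('a'): window [3,6] length 4 -- new best
  Position 7 ('f'): repeat (last at 3), move window start to 4
  Position 7 ('f'): window [4,7] length 4
Longest substring with no repeats: "fdba" with length 4

4


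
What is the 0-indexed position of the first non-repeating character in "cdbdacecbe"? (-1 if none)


Input: cdbdacecbe
Character frequencies:
  'a': 1
  'b': 2
  'c': 3
  'd': 2
  'e': 2
Scanning left to right for freq == 1:
  Position 0 ('c'): freq=3, skip
  Position 1 ('d'): freq=2, skip
  Position 2 ('b'): freq=2, skip
  Position 3 ('d'): freq=2, skip
  Position 4 ('a'): unique! => answer = 4

4


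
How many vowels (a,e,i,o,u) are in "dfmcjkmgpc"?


Input: dfmcjkmgpc
Checking each character:
  'd' at position 0: consonant
  'f' at position 1: consonant
  'm' at position 2: consonant
  'c' at position 3: consonant
  'j' at position 4: consonant
  'k' at position 5: consonant
  'm' at position 6: consonant
  'g' at position 7: consonant
  'p' at position 8: consonant
  'c' at position 9: consonant
Total vowels: 0

0


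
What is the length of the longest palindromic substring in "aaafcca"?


Input: "aaafcca"
Checking substrings for palindromes:
  [0:3] "aaa" (len 3) => palindrome
  [0:2] "aa" (len 2) => palindrome
  [1:3] "aa" (len 2) => palindrome
  [4:6] "cc" (len 2) => palindrome
Longest palindromic substring: "aaa" with length 3

3


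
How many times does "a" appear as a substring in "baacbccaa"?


Searching for "a" in "baacbccaa"
Scanning each position:
  Position 0: "b" => no
  Position 1: "a" => MATCH
  Position 2: "a" => MATCH
  Position 3: "c" => no
  Position 4: "b" => no
  Position 5: "c" => no
  Position 6: "c" => no
  Position 7: "a" => MATCH
  Position 8: "a" => MATCH
Total occurrences: 4

4


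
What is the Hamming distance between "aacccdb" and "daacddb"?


Comparing "aacccdb" and "daacddb" position by position:
  Position 0: 'a' vs 'd' => differ
  Position 1: 'a' vs 'a' => same
  Position 2: 'c' vs 'a' => differ
  Position 3: 'c' vs 'c' => same
  Position 4: 'c' vs 'd' => differ
  Position 5: 'd' vs 'd' => same
  Position 6: 'b' vs 'b' => same
Total differences (Hamming distance): 3

3


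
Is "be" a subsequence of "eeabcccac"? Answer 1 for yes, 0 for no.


Check if "be" is a subsequence of "eeabcccac"
Greedy scan:
  Position 0 ('e'): no match needed
  Position 1 ('e'): no match needed
  Position 2 ('a'): no match needed
  Position 3 ('b'): matches sub[0] = 'b'
  Position 4 ('c'): no match needed
  Position 5 ('c'): no match needed
  Position 6 ('c'): no match needed
  Position 7 ('a'): no match needed
  Position 8 ('c'): no match needed
Only matched 1/2 characters => not a subsequence

0


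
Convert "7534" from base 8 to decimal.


Input: "7534" in base 8
Positional expansion:
  Digit '7' (value 7) x 8^3 = 3584
  Digit '5' (value 5) x 8^2 = 320
  Digit '3' (value 3) x 8^1 = 24
  Digit '4' (value 4) x 8^0 = 4
Sum = 3932

3932


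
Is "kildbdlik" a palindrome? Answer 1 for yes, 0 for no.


Input: kildbdlik
Reversed: kildbdlik
  Compare pos 0 ('k') with pos 8 ('k'): match
  Compare pos 1 ('i') with pos 7 ('i'): match
  Compare pos 2 ('l') with pos 6 ('l'): match
  Compare pos 3 ('d') with pos 5 ('d'): match
Result: palindrome

1


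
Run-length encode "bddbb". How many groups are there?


Input: bddbb
Scanning for consecutive runs:
  Group 1: 'b' x 1 (positions 0-0)
  Group 2: 'd' x 2 (positions 1-2)
  Group 3: 'b' x 2 (positions 3-4)
Total groups: 3

3


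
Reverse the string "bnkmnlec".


Input: bnkmnlec
Reading characters right to left:
  Position 7: 'c'
  Position 6: 'e'
  Position 5: 'l'
  Position 4: 'n'
  Position 3: 'm'
  Position 2: 'k'
  Position 1: 'n'
  Position 0: 'b'
Reversed: celnmknb

celnmknb


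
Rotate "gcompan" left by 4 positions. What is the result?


Input: "gcompan", rotate left by 4
First 4 characters: "gcom"
Remaining characters: "pan"
Concatenate remaining + first: "pan" + "gcom" = "pangcom"

pangcom


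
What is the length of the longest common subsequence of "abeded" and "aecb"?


LCS of "abeded" and "aecb"
DP table:
           a    e    c    b
      0    0    0    0    0
  a   0    1    1    1    1
  b   0    1    1    1    2
  e   0    1    2    2    2
  d   0    1    2    2    2
  e   0    1    2    2    2
  d   0    1    2    2    2
LCS length = dp[6][4] = 2

2


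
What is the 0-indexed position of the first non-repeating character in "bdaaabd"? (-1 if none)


Input: bdaaabd
Character frequencies:
  'a': 3
  'b': 2
  'd': 2
Scanning left to right for freq == 1:
  Position 0 ('b'): freq=2, skip
  Position 1 ('d'): freq=2, skip
  Position 2 ('a'): freq=3, skip
  Position 3 ('a'): freq=3, skip
  Position 4 ('a'): freq=3, skip
  Position 5 ('b'): freq=2, skip
  Position 6 ('d'): freq=2, skip
  No unique character found => answer = -1

-1


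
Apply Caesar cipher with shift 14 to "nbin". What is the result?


Caesar cipher: shift "nbin" by 14
  'n' (pos 13) + 14 = pos 1 = 'b'
  'b' (pos 1) + 14 = pos 15 = 'p'
  'i' (pos 8) + 14 = pos 22 = 'w'
  'n' (pos 13) + 14 = pos 1 = 'b'
Result: bpwb

bpwb


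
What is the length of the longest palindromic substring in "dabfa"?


Input: "dabfa"
Checking substrings for palindromes:
  No multi-char palindromic substrings found
Longest palindromic substring: "d" with length 1

1


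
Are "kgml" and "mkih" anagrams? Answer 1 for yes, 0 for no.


Strings: "kgml", "mkih"
Sorted first:  gklm
Sorted second: hikm
Differ at position 0: 'g' vs 'h' => not anagrams

0


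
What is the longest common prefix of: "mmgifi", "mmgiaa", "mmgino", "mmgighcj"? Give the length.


Words: mmgifi, mmgiaa, mmgino, mmgighcj
  Position 0: all 'm' => match
  Position 1: all 'm' => match
  Position 2: all 'g' => match
  Position 3: all 'i' => match
  Position 4: ('f', 'a', 'n', 'g') => mismatch, stop
LCP = "mmgi" (length 4)

4


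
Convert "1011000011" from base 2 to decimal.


Input: "1011000011" in base 2
Positional expansion:
  Digit '1' (value 1) x 2^9 = 512
  Digit '0' (value 0) x 2^8 = 0
  Digit '1' (value 1) x 2^7 = 128
  Digit '1' (value 1) x 2^6 = 64
  Digit '0' (value 0) x 2^5 = 0
  Digit '0' (value 0) x 2^4 = 0
  Digit '0' (value 0) x 2^3 = 0
  Digit '0' (value 0) x 2^2 = 0
  Digit '1' (value 1) x 2^1 = 2
  Digit '1' (value 1) x 2^0 = 1
Sum = 707

707


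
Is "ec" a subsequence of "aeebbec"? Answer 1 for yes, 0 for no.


Check if "ec" is a subsequence of "aeebbec"
Greedy scan:
  Position 0 ('a'): no match needed
  Position 1 ('e'): matches sub[0] = 'e'
  Position 2 ('e'): no match needed
  Position 3 ('b'): no match needed
  Position 4 ('b'): no match needed
  Position 5 ('e'): no match needed
  Position 6 ('c'): matches sub[1] = 'c'
All 2 characters matched => is a subsequence

1


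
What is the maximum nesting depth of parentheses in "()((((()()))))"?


Input: "()((((()()))))"
Tracking depth:
  Position 0 '(': depth becomes 1
  Position 1 ')': depth becomes 0
  Position 2 '(': depth becomes 1
  Position 3 '(': depth becomes 2
  Position 4 '(': depth becomes 3
  Position 5 '(': depth becomes 4
  Position 6 '(': depth becomes 5
  Position 7 ')': depth becomes 4
  Position 8 '(': depth becomes 5
  Position 9 ')': depth becomes 4
  Position 10 ')': depth becomes 3
  Position 11 ')': depth becomes 2
  Position 12 ')': depth becomes 1
  Position 13 ')': depth becomes 0
Maximum depth reached: 5

5


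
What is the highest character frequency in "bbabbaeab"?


Input: bbabbaeab
Character counts:
  'a': 3
  'b': 5
  'e': 1
Maximum frequency: 5

5


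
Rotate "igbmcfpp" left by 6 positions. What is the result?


Input: "igbmcfpp", rotate left by 6
First 6 characters: "igbmcf"
Remaining characters: "pp"
Concatenate remaining + first: "pp" + "igbmcf" = "ppigbmcf"

ppigbmcf


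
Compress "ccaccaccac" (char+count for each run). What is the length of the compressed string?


Input: ccaccaccac
Runs:
  'c' x 2 => "c2"
  'a' x 1 => "a1"
  'c' x 2 => "c2"
  'a' x 1 => "a1"
  'c' x 2 => "c2"
  'a' x 1 => "a1"
  'c' x 1 => "c1"
Compressed: "c2a1c2a1c2a1c1"
Compressed length: 14

14


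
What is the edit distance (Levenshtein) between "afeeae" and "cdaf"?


Computing edit distance: "afeeae" -> "cdaf"
DP table:
           c    d    a    f
      0    1    2    3    4
  a   1    1    2    2    3
  f   2    2    2    3    2
  e   3    3    3    3    3
  e   4    4    4    4    4
  a   5    5    5    4    5
  e   6    6    6    5    5
Edit distance = dp[6][4] = 5

5


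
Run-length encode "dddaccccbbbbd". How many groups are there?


Input: dddaccccbbbbd
Scanning for consecutive runs:
  Group 1: 'd' x 3 (positions 0-2)
  Group 2: 'a' x 1 (positions 3-3)
  Group 3: 'c' x 4 (positions 4-7)
  Group 4: 'b' x 4 (positions 8-11)
  Group 5: 'd' x 1 (positions 12-12)
Total groups: 5

5


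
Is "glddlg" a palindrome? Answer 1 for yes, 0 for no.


Input: glddlg
Reversed: glddlg
  Compare pos 0 ('g') with pos 5 ('g'): match
  Compare pos 1 ('l') with pos 4 ('l'): match
  Compare pos 2 ('d') with pos 3 ('d'): match
Result: palindrome

1


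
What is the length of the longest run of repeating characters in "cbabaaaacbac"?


Input: "cbabaaaacbac"
Scanning for longest run:
  Position 1 ('b'): new char, reset run to 1
  Position 2 ('a'): new char, reset run to 1
  Position 3 ('b'): new char, reset run to 1
  Position 4 ('a'): new char, reset run to 1
  Position 5 ('a'): continues run of 'a', length=2
  Position 6 ('a'): continues run of 'a', length=3
  Position 7 ('a'): continues run of 'a', length=4
  Position 8 ('c'): new char, reset run to 1
  Position 9 ('b'): new char, reset run to 1
  Position 10 ('a'): new char, reset run to 1
  Position 11 ('c'): new char, reset run to 1
Longest run: 'a' with length 4

4


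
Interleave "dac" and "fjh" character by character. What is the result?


Interleaving "dac" and "fjh":
  Position 0: 'd' from first, 'f' from second => "df"
  Position 1: 'a' from first, 'j' from second => "aj"
  Position 2: 'c' from first, 'h' from second => "ch"
Result: dfajch

dfajch


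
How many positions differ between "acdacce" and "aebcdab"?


Comparing "acdacce" and "aebcdab" position by position:
  Position 0: 'a' vs 'a' => same
  Position 1: 'c' vs 'e' => DIFFER
  Position 2: 'd' vs 'b' => DIFFER
  Position 3: 'a' vs 'c' => DIFFER
  Position 4: 'c' vs 'd' => DIFFER
  Position 5: 'c' vs 'a' => DIFFER
  Position 6: 'e' vs 'b' => DIFFER
Positions that differ: 6

6


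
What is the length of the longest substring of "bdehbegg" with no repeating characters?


Input: "bdehbegg"
Sliding window (track last position of each char):
  Position 0 ('b'): window [0,0] length 1 -- new best
  Position 1 ('d'): window [0,1] length 2 -- new best
  Position 2 ('e'): window [0,2] length 3 -- new best
  Position 3 ('h'): window [0,3] length 4 -- new best
  Position 4 ('b'): repeat (last at 0), move window start to 1
  Position 4 ('b'): window [1,4] length 4
  Position 5 ('e'): repeat (last at 2), move window start to 3
  Position 5 ('e'): window [3,5] length 3
  Position 6 ('g'): window [3,6] length 4
  Position 7 ('g'): repeat (last at 6), move window start to 7
  Position 7 ('g'): window [7,7] length 1
Longest substring with no repeats: "bdeh" with length 4

4


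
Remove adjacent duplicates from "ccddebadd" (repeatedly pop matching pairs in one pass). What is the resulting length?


Input: ccddebadd
Stack-based adjacent duplicate removal:
  Read 'c': push. Stack: c
  Read 'c': matches stack top 'c' => pop. Stack: (empty)
  Read 'd': push. Stack: d
  Read 'd': matches stack top 'd' => pop. Stack: (empty)
  Read 'e': push. Stack: e
  Read 'b': push. Stack: eb
  Read 'a': push. Stack: eba
  Read 'd': push. Stack: ebad
  Read 'd': matches stack top 'd' => pop. Stack: eba
Final stack: "eba" (length 3)

3


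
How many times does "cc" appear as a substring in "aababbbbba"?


Searching for "cc" in "aababbbbba"
Scanning each position:
  Position 0: "aa" => no
  Position 1: "ab" => no
  Position 2: "ba" => no
  Position 3: "ab" => no
  Position 4: "bb" => no
  Position 5: "bb" => no
  Position 6: "bb" => no
  Position 7: "bb" => no
  Position 8: "ba" => no
Total occurrences: 0

0


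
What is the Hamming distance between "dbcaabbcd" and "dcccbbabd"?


Comparing "dbcaabbcd" and "dcccbbabd" position by position:
  Position 0: 'd' vs 'd' => same
  Position 1: 'b' vs 'c' => differ
  Position 2: 'c' vs 'c' => same
  Position 3: 'a' vs 'c' => differ
  Position 4: 'a' vs 'b' => differ
  Position 5: 'b' vs 'b' => same
  Position 6: 'b' vs 'a' => differ
  Position 7: 'c' vs 'b' => differ
  Position 8: 'd' vs 'd' => same
Total differences (Hamming distance): 5

5


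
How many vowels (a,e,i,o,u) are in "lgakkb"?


Input: lgakkb
Checking each character:
  'l' at position 0: consonant
  'g' at position 1: consonant
  'a' at position 2: vowel (running total: 1)
  'k' at position 3: consonant
  'k' at position 4: consonant
  'b' at position 5: consonant
Total vowels: 1

1


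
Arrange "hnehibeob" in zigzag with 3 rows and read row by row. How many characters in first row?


Zigzag "hnehibeob" into 3 rows:
Placing characters:
  'h' => row 0
  'n' => row 1
  'e' => row 2
  'h' => row 1
  'i' => row 0
  'b' => row 1
  'e' => row 2
  'o' => row 1
  'b' => row 0
Rows:
  Row 0: "hib"
  Row 1: "nhbo"
  Row 2: "ee"
First row length: 3

3


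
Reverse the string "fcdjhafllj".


Input: fcdjhafllj
Reading characters right to left:
  Position 9: 'j'
  Position 8: 'l'
  Position 7: 'l'
  Position 6: 'f'
  Position 5: 'a'
  Position 4: 'h'
  Position 3: 'j'
  Position 2: 'd'
  Position 1: 'c'
  Position 0: 'f'
Reversed: jllfahjdcf

jllfahjdcf


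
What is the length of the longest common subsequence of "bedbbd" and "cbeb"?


LCS of "bedbbd" and "cbeb"
DP table:
           c    b    e    b
      0    0    0    0    0
  b   0    0    1    1    1
  e   0    0    1    2    2
  d   0    0    1    2    2
  b   0    0    1    2    3
  b   0    0    1    2    3
  d   0    0    1    2    3
LCS length = dp[6][4] = 3

3


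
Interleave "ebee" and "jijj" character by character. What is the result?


Interleaving "ebee" and "jijj":
  Position 0: 'e' from first, 'j' from second => "ej"
  Position 1: 'b' from first, 'i' from second => "bi"
  Position 2: 'e' from first, 'j' from second => "ej"
  Position 3: 'e' from first, 'j' from second => "ej"
Result: ejbiejej

ejbiejej


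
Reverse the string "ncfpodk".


Input: ncfpodk
Reading characters right to left:
  Position 6: 'k'
  Position 5: 'd'
  Position 4: 'o'
  Position 3: 'p'
  Position 2: 'f'
  Position 1: 'c'
  Position 0: 'n'
Reversed: kdopfcn

kdopfcn


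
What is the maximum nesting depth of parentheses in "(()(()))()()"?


Input: "(()(()))()()"
Tracking depth:
  Position 0 '(': depth becomes 1
  Position 1 '(': depth becomes 2
  Position 2 ')': depth becomes 1
  Position 3 '(': depth becomes 2
  Position 4 '(': depth becomes 3
  Position 5 ')': depth becomes 2
  Position 6 ')': depth becomes 1
  Position 7 ')': depth becomes 0
  Position 8 '(': depth becomes 1
  Position 9 ')': depth becomes 0
  Position 10 '(': depth becomes 1
  Position 11 ')': depth becomes 0
Maximum depth reached: 3

3


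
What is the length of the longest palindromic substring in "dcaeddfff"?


Input: "dcaeddfff"
Checking substrings for palindromes:
  [6:9] "fff" (len 3) => palindrome
  [4:6] "dd" (len 2) => palindrome
  [6:8] "ff" (len 2) => palindrome
  [7:9] "ff" (len 2) => palindrome
Longest palindromic substring: "fff" with length 3

3


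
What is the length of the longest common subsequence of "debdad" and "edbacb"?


LCS of "debdad" and "edbacb"
DP table:
           e    d    b    a    c    b
      0    0    0    0    0    0    0
  d   0    0    1    1    1    1    1
  e   0    1    1    1    1    1    1
  b   0    1    1    2    2    2    2
  d   0    1    2    2    2    2    2
  a   0    1    2    2    3    3    3
  d   0    1    2    2    3    3    3
LCS length = dp[6][6] = 3

3


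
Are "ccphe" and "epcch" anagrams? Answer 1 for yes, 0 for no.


Strings: "ccphe", "epcch"
Sorted first:  ccehp
Sorted second: ccehp
Sorted forms match => anagrams

1


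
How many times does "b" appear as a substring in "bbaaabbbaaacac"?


Searching for "b" in "bbaaabbbaaacac"
Scanning each position:
  Position 0: "b" => MATCH
  Position 1: "b" => MATCH
  Position 2: "a" => no
  Position 3: "a" => no
  Position 4: "a" => no
  Position 5: "b" => MATCH
  Position 6: "b" => MATCH
  Position 7: "b" => MATCH
  Position 8: "a" => no
  Position 9: "a" => no
  Position 10: "a" => no
  Position 11: "c" => no
  Position 12: "a" => no
  Position 13: "c" => no
Total occurrences: 5

5


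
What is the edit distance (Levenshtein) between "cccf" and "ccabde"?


Computing edit distance: "cccf" -> "ccabde"
DP table:
           c    c    a    b    d    e
      0    1    2    3    4    5    6
  c   1    0    1    2    3    4    5
  c   2    1    0    1    2    3    4
  c   3    2    1    1    2    3    4
  f   4    3    2    2    2    3    4
Edit distance = dp[4][6] = 4

4


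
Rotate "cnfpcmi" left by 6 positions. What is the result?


Input: "cnfpcmi", rotate left by 6
First 6 characters: "cnfpcm"
Remaining characters: "i"
Concatenate remaining + first: "i" + "cnfpcm" = "icnfpcm"

icnfpcm


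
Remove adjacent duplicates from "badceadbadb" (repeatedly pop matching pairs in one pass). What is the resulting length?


Input: badceadbadb
Stack-based adjacent duplicate removal:
  Read 'b': push. Stack: b
  Read 'a': push. Stack: ba
  Read 'd': push. Stack: bad
  Read 'c': push. Stack: badc
  Read 'e': push. Stack: badce
  Read 'a': push. Stack: badcea
  Read 'd': push. Stack: badcead
  Read 'b': push. Stack: badceadb
  Read 'a': push. Stack: badceadba
  Read 'd': push. Stack: badceadbad
  Read 'b': push. Stack: badceadbadb
Final stack: "badceadbadb" (length 11)

11


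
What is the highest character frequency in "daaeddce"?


Input: daaeddce
Character counts:
  'a': 2
  'c': 1
  'd': 3
  'e': 2
Maximum frequency: 3

3


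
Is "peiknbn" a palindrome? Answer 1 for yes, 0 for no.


Input: peiknbn
Reversed: nbnkiep
  Compare pos 0 ('p') with pos 6 ('n'): MISMATCH
  Compare pos 1 ('e') with pos 5 ('b'): MISMATCH
  Compare pos 2 ('i') with pos 4 ('n'): MISMATCH
Result: not a palindrome

0


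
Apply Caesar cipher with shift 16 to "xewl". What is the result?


Caesar cipher: shift "xewl" by 16
  'x' (pos 23) + 16 = pos 13 = 'n'
  'e' (pos 4) + 16 = pos 20 = 'u'
  'w' (pos 22) + 16 = pos 12 = 'm'
  'l' (pos 11) + 16 = pos 1 = 'b'
Result: numb

numb


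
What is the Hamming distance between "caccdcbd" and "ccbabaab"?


Comparing "caccdcbd" and "ccbabaab" position by position:
  Position 0: 'c' vs 'c' => same
  Position 1: 'a' vs 'c' => differ
  Position 2: 'c' vs 'b' => differ
  Position 3: 'c' vs 'a' => differ
  Position 4: 'd' vs 'b' => differ
  Position 5: 'c' vs 'a' => differ
  Position 6: 'b' vs 'a' => differ
  Position 7: 'd' vs 'b' => differ
Total differences (Hamming distance): 7

7


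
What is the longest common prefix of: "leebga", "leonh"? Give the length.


Words: leebga, leonh
  Position 0: all 'l' => match
  Position 1: all 'e' => match
  Position 2: ('e', 'o') => mismatch, stop
LCP = "le" (length 2)

2


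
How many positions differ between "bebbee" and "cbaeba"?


Comparing "bebbee" and "cbaeba" position by position:
  Position 0: 'b' vs 'c' => DIFFER
  Position 1: 'e' vs 'b' => DIFFER
  Position 2: 'b' vs 'a' => DIFFER
  Position 3: 'b' vs 'e' => DIFFER
  Position 4: 'e' vs 'b' => DIFFER
  Position 5: 'e' vs 'a' => DIFFER
Positions that differ: 6

6


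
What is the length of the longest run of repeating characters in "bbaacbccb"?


Input: "bbaacbccb"
Scanning for longest run:
  Position 1 ('b'): continues run of 'b', length=2
  Position 2 ('a'): new char, reset run to 1
  Position 3 ('a'): continues run of 'a', length=2
  Position 4 ('c'): new char, reset run to 1
  Position 5 ('b'): new char, reset run to 1
  Position 6 ('c'): new char, reset run to 1
  Position 7 ('c'): continues run of 'c', length=2
  Position 8 ('b'): new char, reset run to 1
Longest run: 'b' with length 2

2


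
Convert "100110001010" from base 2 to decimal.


Input: "100110001010" in base 2
Positional expansion:
  Digit '1' (value 1) x 2^11 = 2048
  Digit '0' (value 0) x 2^10 = 0
  Digit '0' (value 0) x 2^9 = 0
  Digit '1' (value 1) x 2^8 = 256
  Digit '1' (value 1) x 2^7 = 128
  Digit '0' (value 0) x 2^6 = 0
  Digit '0' (value 0) x 2^5 = 0
  Digit '0' (value 0) x 2^4 = 0
  Digit '1' (value 1) x 2^3 = 8
  Digit '0' (value 0) x 2^2 = 0
  Digit '1' (value 1) x 2^1 = 2
  Digit '0' (value 0) x 2^0 = 0
Sum = 2442

2442


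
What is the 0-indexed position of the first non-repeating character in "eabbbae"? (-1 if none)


Input: eabbbae
Character frequencies:
  'a': 2
  'b': 3
  'e': 2
Scanning left to right for freq == 1:
  Position 0 ('e'): freq=2, skip
  Position 1 ('a'): freq=2, skip
  Position 2 ('b'): freq=3, skip
  Position 3 ('b'): freq=3, skip
  Position 4 ('b'): freq=3, skip
  Position 5 ('a'): freq=2, skip
  Position 6 ('e'): freq=2, skip
  No unique character found => answer = -1

-1
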